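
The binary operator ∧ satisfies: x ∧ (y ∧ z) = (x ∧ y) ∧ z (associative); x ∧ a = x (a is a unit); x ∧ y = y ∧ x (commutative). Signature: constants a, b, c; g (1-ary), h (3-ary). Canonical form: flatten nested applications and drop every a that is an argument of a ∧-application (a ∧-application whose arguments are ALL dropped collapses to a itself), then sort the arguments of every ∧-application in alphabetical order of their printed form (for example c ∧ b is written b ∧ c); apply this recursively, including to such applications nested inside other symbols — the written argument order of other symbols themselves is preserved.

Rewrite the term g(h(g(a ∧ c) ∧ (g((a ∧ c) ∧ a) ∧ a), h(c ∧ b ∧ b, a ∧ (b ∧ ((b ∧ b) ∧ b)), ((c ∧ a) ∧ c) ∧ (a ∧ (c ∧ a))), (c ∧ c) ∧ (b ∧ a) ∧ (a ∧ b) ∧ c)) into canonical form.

Answer: g(h(g(c) ∧ g(c), h(b ∧ b ∧ c, b ∧ b ∧ b ∧ b, c ∧ c ∧ c), b ∧ b ∧ c ∧ c ∧ c))

Derivation:
Descend into:  g(a ∧ c) ∧ (g((a ∧ c) ∧ a) ∧ a)
Un-nest:  g(a ∧ c) ∧ g((a ∧ c) ∧ a) ∧ a
Canonicalize subterm:  g(a ∧ c)  →  g(c)
Canonicalize subterm:  g((a ∧ c) ∧ a)  →  g(c)
Unit:  drop a
Sort arguments:  g(c) ∧ g(c)
Put back:  g(h(g(c) ∧ g(c), h(b ∧ b ∧ c, b ∧ b ∧ b ∧ b, c ∧ c ∧ c), b ∧ b ∧ c ∧ c ∧ c))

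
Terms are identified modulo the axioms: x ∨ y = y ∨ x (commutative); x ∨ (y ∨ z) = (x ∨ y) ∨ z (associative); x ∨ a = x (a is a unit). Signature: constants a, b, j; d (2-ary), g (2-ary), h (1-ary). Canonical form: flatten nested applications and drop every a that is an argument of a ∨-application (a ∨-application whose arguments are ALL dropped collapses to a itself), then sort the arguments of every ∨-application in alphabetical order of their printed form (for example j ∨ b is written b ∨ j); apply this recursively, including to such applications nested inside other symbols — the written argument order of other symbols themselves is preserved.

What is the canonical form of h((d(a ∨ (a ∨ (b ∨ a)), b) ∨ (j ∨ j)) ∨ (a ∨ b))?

Answer: h(b ∨ d(b, b) ∨ j ∨ j)

Derivation:
Focus inside:  (d(a ∨ (a ∨ (b ∨ a)), b) ∨ (j ∨ j)) ∨ (a ∨ b)
Un-nest:  d(a ∨ (a ∨ (b ∨ a)), b) ∨ j ∨ j ∨ a ∨ b
Inside:  d(a ∨ (a ∨ (b ∨ a)), b)  →  d(b, b)
Units out:  drop a
Order the arguments:  b ∨ d(b, b) ∨ j ∨ j
Rebuild:  h(b ∨ d(b, b) ∨ j ∨ j)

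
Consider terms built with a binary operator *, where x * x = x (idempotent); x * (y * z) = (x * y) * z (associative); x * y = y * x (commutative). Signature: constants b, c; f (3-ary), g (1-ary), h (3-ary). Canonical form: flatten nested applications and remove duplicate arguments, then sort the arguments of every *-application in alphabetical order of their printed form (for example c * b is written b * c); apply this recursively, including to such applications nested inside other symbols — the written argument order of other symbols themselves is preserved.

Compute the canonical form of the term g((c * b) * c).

Focus inside:  (c * b) * c
Flatten:  c * b * c
Deduplicate:  drop duplicate c
Order the arguments:  b * c
Put back:  g(b * c)

Answer: g(b * c)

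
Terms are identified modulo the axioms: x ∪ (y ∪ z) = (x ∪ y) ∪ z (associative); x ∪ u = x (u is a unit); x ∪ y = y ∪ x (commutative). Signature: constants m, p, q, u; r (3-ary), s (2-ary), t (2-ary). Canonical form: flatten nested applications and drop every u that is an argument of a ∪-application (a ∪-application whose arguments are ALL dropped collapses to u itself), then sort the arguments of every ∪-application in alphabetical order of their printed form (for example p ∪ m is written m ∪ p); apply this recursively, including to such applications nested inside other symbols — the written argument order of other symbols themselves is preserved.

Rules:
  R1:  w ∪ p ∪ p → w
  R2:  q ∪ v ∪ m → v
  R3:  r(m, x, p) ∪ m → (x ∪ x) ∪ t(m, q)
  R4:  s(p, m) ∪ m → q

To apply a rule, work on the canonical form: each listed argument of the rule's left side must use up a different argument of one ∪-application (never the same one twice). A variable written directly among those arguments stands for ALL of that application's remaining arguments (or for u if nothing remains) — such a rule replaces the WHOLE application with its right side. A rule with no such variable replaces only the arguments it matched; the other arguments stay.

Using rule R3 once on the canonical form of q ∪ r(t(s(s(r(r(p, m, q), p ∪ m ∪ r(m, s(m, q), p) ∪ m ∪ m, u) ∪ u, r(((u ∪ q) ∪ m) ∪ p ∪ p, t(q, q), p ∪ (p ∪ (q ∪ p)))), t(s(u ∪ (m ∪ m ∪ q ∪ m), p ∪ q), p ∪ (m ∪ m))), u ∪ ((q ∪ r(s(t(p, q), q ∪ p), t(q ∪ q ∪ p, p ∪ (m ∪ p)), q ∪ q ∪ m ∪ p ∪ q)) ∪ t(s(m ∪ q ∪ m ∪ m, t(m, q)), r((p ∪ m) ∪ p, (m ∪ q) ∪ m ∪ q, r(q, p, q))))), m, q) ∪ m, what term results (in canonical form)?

Canonical form:  m ∪ q ∪ r(t(s(s(r(r(p, m, q), m ∪ m ∪ m ∪ p ∪ r(m, s(m, q), p), u), r(m ∪ p ∪ p ∪ q, t(q, q), p ∪ p ∪ p ∪ q)), t(s(m ∪ m ∪ m ∪ q, p ∪ q), m ∪ m ∪ p)), q ∪ r(s(t(p, q), p ∪ q), t(p ∪ q ∪ q, m ∪ p ∪ p), m ∪ p ∪ q ∪ q ∪ q) ∪ t(s(m ∪ m ∪ m ∪ q, t(m, q)), r(m ∪ p ∪ p, m ∪ m ∪ q ∪ q, r(q, p, q)))), m, q)
Match R3:  consume m, r(m, s(m, q), p);  x := s(m, q)
Result:  m ∪ q ∪ r(t(s(s(r(r(p, m, q), m ∪ m ∪ p ∪ s(m, q) ∪ s(m, q) ∪ t(m, q), u), r(m ∪ p ∪ p ∪ q, t(q, q), p ∪ p ∪ p ∪ q)), t(s(m ∪ m ∪ m ∪ q, p ∪ q), m ∪ m ∪ p)), q ∪ r(s(t(p, q), p ∪ q), t(p ∪ q ∪ q, m ∪ p ∪ p), m ∪ p ∪ q ∪ q ∪ q) ∪ t(s(m ∪ m ∪ m ∪ q, t(m, q)), r(m ∪ p ∪ p, m ∪ m ∪ q ∪ q, r(q, p, q)))), m, q)

Answer: m ∪ q ∪ r(t(s(s(r(r(p, m, q), m ∪ m ∪ p ∪ s(m, q) ∪ s(m, q) ∪ t(m, q), u), r(m ∪ p ∪ p ∪ q, t(q, q), p ∪ p ∪ p ∪ q)), t(s(m ∪ m ∪ m ∪ q, p ∪ q), m ∪ m ∪ p)), q ∪ r(s(t(p, q), p ∪ q), t(p ∪ q ∪ q, m ∪ p ∪ p), m ∪ p ∪ q ∪ q ∪ q) ∪ t(s(m ∪ m ∪ m ∪ q, t(m, q)), r(m ∪ p ∪ p, m ∪ m ∪ q ∪ q, r(q, p, q)))), m, q)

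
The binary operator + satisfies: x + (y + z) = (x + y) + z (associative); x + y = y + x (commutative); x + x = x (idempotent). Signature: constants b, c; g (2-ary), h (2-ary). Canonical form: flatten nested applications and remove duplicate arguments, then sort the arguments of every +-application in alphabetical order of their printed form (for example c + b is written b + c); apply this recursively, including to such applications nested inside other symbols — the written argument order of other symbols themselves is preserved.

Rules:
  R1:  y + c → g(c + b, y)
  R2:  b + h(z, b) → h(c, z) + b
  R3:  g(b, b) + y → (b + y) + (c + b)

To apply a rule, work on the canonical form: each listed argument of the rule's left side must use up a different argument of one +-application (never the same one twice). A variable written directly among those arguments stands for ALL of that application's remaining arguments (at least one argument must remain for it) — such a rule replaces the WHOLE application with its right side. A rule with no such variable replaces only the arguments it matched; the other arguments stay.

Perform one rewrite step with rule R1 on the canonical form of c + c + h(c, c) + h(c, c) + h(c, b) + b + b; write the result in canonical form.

Answer: g(b + c, b + h(c, b) + h(c, c))

Derivation:
Canonical form:  b + c + h(c, b) + h(c, c)
Apply R1:  consuming c;  y := b + h(c, b) + h(c, c)
Every leftover argument binds to the variable; the entire application is replaced.
Giving:  g(b + c, b + h(c, b) + h(c, c))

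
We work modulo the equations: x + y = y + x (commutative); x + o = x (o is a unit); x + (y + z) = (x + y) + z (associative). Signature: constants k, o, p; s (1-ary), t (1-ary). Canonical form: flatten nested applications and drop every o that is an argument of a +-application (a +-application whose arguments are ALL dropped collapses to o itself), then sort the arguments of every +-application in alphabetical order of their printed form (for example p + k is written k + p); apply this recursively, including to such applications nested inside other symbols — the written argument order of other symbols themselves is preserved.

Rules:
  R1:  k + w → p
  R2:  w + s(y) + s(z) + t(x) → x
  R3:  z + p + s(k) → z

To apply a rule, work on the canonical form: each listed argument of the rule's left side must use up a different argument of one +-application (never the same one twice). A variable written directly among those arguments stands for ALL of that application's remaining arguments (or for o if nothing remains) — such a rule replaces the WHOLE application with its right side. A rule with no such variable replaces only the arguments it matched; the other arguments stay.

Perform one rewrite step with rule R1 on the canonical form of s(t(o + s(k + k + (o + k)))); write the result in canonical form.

Answer: s(t(s(p)))

Derivation:
Canonical form:  s(t(s(k + k + k)))
R1 matches:  uses k;  w := k + k
The extension variable absorbs all remaining arguments, so the whole application is rewritten.
Result:  s(t(s(p)))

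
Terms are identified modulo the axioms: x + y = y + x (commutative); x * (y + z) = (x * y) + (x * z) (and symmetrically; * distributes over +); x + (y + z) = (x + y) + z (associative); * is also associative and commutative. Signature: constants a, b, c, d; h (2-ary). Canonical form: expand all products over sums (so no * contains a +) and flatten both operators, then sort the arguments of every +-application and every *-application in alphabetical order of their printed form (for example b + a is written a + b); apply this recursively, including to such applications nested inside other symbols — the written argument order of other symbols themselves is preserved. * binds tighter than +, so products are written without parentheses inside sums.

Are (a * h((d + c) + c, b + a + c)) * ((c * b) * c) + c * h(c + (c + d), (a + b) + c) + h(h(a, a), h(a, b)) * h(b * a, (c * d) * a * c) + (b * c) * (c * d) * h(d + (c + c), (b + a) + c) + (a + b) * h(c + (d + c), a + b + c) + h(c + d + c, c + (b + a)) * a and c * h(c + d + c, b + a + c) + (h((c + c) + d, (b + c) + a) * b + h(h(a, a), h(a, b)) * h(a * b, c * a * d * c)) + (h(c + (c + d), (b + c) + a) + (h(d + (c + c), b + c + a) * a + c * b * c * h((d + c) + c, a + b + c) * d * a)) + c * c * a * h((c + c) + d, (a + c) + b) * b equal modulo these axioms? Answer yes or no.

Left:  (a * h((d + c) + c, b + a + c)) * ((c * b) * c) + c * h(c + (c + d), (a + b) + c) + h(h(a, a), h(a, b)) * h(b * a, (c * d) * a * c) + (b * c) * (c * d) * h(d + (c + c), (b + a) + c) + (a + b) * h(c + (d + c), a + b + c) + h(c + d + c, c + (b + a)) * a
  Distribute:  a * b * c * c * h(c + c + d, a + b + c) + c * h(c + c + d, a + b + c) + h(a * b, a * c * c * d) * h(h(a, a), h(a, b)) + b * c * c * d * h(c + c + d, a + b + c) + a * h(c + c + d, a + b + c) + b * h(c + c + d, a + b + c) + a * h(c + c + d, a + b + c)
  Sort:  a * b * c * c * h(c + c + d, a + b + c) + a * h(c + c + d, a + b + c) + a * h(c + c + d, a + b + c) + b * c * c * d * h(c + c + d, a + b + c) + b * h(c + c + d, a + b + c) + c * h(c + c + d, a + b + c) + h(a * b, a * c * c * d) * h(h(a, a), h(a, b))
Right:  c * h(c + d + c, b + a + c) + (h((c + c) + d, (b + c) + a) * b + h(h(a, a), h(a, b)) * h(a * b, c * a * d * c)) + (h(c + (c + d), (b + c) + a) + (h(d + (c + c), b + c + a) * a + c * b * c * h((d + c) + c, a + b + c) * d * a)) + c * c * a * h((c + c) + d, (a + c) + b) * b
  Merge nested applications:  c * h(c + c + d, a + b + c) + b * h(c + c + d, a + b + c) + h(a * b, a * c * c * d) * h(h(a, a), h(a, b)) + h(c + c + d, a + b + c) + a * h(c + c + d, a + b + c) + a * b * c * c * d * h(c + c + d, a + b + c) + a * b * c * c * h(c + c + d, a + b + c)
  Sort:  a * b * c * c * d * h(c + c + d, a + b + c) + a * b * c * c * h(c + c + d, a + b + c) + a * h(c + c + d, a + b + c) + b * h(c + c + d, a + b + c) + c * h(c + c + d, a + b + c) + h(a * b, a * c * c * d) * h(h(a, a), h(a, b)) + h(c + c + d, a + b + c)

Answer: no — a * b * c * c * h(c + c + d, a + b + c) + a * h(c + c + d, a + b + c) + a * h(c + c + d, a + b + c) + b * c * c * d * h(c + c + d, a + b + c) + b * h(c + c + d, a + b + c) + c * h(c + c + d, a + b + c) + h(a * b, a * c * c * d) * h(h(a, a), h(a, b)) vs a * b * c * c * d * h(c + c + d, a + b + c) + a * b * c * c * h(c + c + d, a + b + c) + a * h(c + c + d, a + b + c) + b * h(c + c + d, a + b + c) + c * h(c + c + d, a + b + c) + h(a * b, a * c * c * d) * h(h(a, a), h(a, b)) + h(c + c + d, a + b + c)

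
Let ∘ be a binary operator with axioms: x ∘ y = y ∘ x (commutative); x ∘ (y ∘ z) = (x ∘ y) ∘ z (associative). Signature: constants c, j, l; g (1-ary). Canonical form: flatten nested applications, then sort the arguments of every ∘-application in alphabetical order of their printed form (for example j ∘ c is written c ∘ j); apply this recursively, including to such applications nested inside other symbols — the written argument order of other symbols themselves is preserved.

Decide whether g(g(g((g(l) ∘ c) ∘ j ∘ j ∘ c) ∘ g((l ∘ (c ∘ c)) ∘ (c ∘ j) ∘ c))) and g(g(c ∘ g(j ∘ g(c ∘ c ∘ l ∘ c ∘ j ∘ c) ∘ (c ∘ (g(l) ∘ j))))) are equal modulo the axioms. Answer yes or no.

Left:  g(g(g((g(l) ∘ c) ∘ j ∘ j ∘ c) ∘ g((l ∘ (c ∘ c)) ∘ (c ∘ j) ∘ c)))
  Work inside:  g((g(l) ∘ c) ∘ j ∘ j ∘ c) ∘ g((l ∘ (c ∘ c)) ∘ (c ∘ j) ∘ c)
  Canonicalize subterm:  g((g(l) ∘ c) ∘ j ∘ j ∘ c)  →  g(c ∘ c ∘ g(l) ∘ j ∘ j)
  Canonicalize subterm:  g((l ∘ (c ∘ c)) ∘ (c ∘ j) ∘ c)  →  g(c ∘ c ∘ c ∘ c ∘ j ∘ l)
  Order the arguments:  g(c ∘ c ∘ c ∘ c ∘ j ∘ l) ∘ g(c ∘ c ∘ g(l) ∘ j ∘ j)
  Put back:  g(g(g(c ∘ c ∘ c ∘ c ∘ j ∘ l) ∘ g(c ∘ c ∘ g(l) ∘ j ∘ j)))
Right:  g(g(c ∘ g(j ∘ g(c ∘ c ∘ l ∘ c ∘ j ∘ c) ∘ (c ∘ (g(l) ∘ j)))))
  Work inside:  c ∘ g(j ∘ g(c ∘ c ∘ l ∘ c ∘ j ∘ c) ∘ (c ∘ (g(l) ∘ j)))
  Canonicalize subterm:  g(j ∘ g(c ∘ c ∘ l ∘ c ∘ j ∘ c) ∘ (c ∘ (g(l) ∘ j)))  →  g(c ∘ g(c ∘ c ∘ c ∘ c ∘ j ∘ l) ∘ g(l) ∘ j ∘ j)
  Order the arguments:  c ∘ g(c ∘ g(c ∘ c ∘ c ∘ c ∘ j ∘ l) ∘ g(l) ∘ j ∘ j)
  Rebuild:  g(g(c ∘ g(c ∘ g(c ∘ c ∘ c ∘ c ∘ j ∘ l) ∘ g(l) ∘ j ∘ j)))

Answer: no — g(g(g(c ∘ c ∘ c ∘ c ∘ j ∘ l) ∘ g(c ∘ c ∘ g(l) ∘ j ∘ j))) vs g(g(c ∘ g(c ∘ g(c ∘ c ∘ c ∘ c ∘ j ∘ l) ∘ g(l) ∘ j ∘ j)))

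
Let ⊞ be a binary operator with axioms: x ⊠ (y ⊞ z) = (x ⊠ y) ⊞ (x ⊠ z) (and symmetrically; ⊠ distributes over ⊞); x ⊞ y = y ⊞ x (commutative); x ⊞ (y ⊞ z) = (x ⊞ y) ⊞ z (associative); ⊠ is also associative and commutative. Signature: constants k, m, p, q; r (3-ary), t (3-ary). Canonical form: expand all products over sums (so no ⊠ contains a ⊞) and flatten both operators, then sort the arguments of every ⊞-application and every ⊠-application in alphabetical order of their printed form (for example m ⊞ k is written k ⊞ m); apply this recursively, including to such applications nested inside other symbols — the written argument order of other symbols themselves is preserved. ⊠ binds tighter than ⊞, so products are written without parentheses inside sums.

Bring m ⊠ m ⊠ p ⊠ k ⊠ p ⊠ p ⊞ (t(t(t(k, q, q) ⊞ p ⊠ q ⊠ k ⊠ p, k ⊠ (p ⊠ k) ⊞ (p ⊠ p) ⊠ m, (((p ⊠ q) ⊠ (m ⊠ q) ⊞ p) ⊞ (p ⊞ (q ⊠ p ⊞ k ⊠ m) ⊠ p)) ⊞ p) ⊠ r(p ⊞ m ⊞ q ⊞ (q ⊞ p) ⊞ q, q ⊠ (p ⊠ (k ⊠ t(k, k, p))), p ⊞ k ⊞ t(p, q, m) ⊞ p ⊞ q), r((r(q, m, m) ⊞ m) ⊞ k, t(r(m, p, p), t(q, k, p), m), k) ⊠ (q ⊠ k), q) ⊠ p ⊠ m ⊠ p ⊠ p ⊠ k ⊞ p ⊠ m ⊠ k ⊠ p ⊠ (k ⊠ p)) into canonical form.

Expand:  k ⊠ m ⊠ m ⊠ p ⊠ p ⊠ p ⊞ k ⊠ m ⊠ p ⊠ p ⊠ p ⊠ t(r(m ⊞ p ⊞ p ⊞ q ⊞ q ⊞ q, k ⊠ p ⊠ q ⊠ t(k, k, p), k ⊞ p ⊞ p ⊞ q ⊞ t(p, q, m)) ⊠ t(k ⊠ p ⊠ p ⊠ q ⊞ t(k, q, q), k ⊠ k ⊠ p ⊞ m ⊠ p ⊠ p, k ⊠ m ⊠ p ⊞ m ⊠ p ⊠ q ⊠ q ⊞ p ⊞ p ⊞ p ⊞ p ⊠ p ⊠ q), k ⊠ q ⊠ r(k ⊞ m ⊞ r(q, m, m), t(r(m, p, p), t(q, k, p), m), k), q) ⊞ k ⊠ k ⊠ m ⊠ p ⊠ p ⊠ p
Order the arguments:  k ⊠ k ⊠ m ⊠ p ⊠ p ⊠ p ⊞ k ⊠ m ⊠ m ⊠ p ⊠ p ⊠ p ⊞ k ⊠ m ⊠ p ⊠ p ⊠ p ⊠ t(r(m ⊞ p ⊞ p ⊞ q ⊞ q ⊞ q, k ⊠ p ⊠ q ⊠ t(k, k, p), k ⊞ p ⊞ p ⊞ q ⊞ t(p, q, m)) ⊠ t(k ⊠ p ⊠ p ⊠ q ⊞ t(k, q, q), k ⊠ k ⊠ p ⊞ m ⊠ p ⊠ p, k ⊠ m ⊠ p ⊞ m ⊠ p ⊠ q ⊠ q ⊞ p ⊞ p ⊞ p ⊞ p ⊠ p ⊠ q), k ⊠ q ⊠ r(k ⊞ m ⊞ r(q, m, m), t(r(m, p, p), t(q, k, p), m), k), q)

Answer: k ⊠ k ⊠ m ⊠ p ⊠ p ⊠ p ⊞ k ⊠ m ⊠ m ⊠ p ⊠ p ⊠ p ⊞ k ⊠ m ⊠ p ⊠ p ⊠ p ⊠ t(r(m ⊞ p ⊞ p ⊞ q ⊞ q ⊞ q, k ⊠ p ⊠ q ⊠ t(k, k, p), k ⊞ p ⊞ p ⊞ q ⊞ t(p, q, m)) ⊠ t(k ⊠ p ⊠ p ⊠ q ⊞ t(k, q, q), k ⊠ k ⊠ p ⊞ m ⊠ p ⊠ p, k ⊠ m ⊠ p ⊞ m ⊠ p ⊠ q ⊠ q ⊞ p ⊞ p ⊞ p ⊞ p ⊠ p ⊠ q), k ⊠ q ⊠ r(k ⊞ m ⊞ r(q, m, m), t(r(m, p, p), t(q, k, p), m), k), q)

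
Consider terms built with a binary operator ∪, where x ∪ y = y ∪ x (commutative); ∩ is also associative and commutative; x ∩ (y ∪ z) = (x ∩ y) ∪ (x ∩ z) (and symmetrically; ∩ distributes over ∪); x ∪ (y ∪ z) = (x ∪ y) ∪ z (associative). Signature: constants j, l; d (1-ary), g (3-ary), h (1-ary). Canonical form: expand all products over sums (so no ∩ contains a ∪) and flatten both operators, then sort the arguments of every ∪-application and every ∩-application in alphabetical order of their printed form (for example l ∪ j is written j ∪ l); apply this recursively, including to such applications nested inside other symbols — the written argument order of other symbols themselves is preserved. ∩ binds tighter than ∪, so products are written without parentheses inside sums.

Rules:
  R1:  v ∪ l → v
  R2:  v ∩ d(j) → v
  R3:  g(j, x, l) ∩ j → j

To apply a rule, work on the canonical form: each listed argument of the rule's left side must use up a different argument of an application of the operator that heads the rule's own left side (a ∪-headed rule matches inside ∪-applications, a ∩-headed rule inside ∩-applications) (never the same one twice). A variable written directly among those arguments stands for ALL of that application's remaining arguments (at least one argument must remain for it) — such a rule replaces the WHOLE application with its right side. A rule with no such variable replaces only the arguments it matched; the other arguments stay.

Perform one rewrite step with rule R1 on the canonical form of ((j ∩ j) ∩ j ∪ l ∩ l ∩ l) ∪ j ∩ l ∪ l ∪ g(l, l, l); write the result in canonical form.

Answer: g(l, l, l) ∪ j ∩ j ∩ j ∪ j ∩ l ∪ l ∩ l ∩ l

Derivation:
Canonical form:  g(l, l, l) ∪ j ∩ j ∩ j ∪ j ∩ l ∪ l ∪ l ∩ l ∩ l
Apply R1:  consuming l;  v := g(l, l, l) ∪ j ∩ j ∩ j ∪ j ∩ l ∪ l ∩ l ∩ l
The extension variable absorbs all remaining arguments, so the whole application is rewritten.
New term:  g(l, l, l) ∪ j ∩ j ∩ j ∪ j ∩ l ∪ l ∩ l ∩ l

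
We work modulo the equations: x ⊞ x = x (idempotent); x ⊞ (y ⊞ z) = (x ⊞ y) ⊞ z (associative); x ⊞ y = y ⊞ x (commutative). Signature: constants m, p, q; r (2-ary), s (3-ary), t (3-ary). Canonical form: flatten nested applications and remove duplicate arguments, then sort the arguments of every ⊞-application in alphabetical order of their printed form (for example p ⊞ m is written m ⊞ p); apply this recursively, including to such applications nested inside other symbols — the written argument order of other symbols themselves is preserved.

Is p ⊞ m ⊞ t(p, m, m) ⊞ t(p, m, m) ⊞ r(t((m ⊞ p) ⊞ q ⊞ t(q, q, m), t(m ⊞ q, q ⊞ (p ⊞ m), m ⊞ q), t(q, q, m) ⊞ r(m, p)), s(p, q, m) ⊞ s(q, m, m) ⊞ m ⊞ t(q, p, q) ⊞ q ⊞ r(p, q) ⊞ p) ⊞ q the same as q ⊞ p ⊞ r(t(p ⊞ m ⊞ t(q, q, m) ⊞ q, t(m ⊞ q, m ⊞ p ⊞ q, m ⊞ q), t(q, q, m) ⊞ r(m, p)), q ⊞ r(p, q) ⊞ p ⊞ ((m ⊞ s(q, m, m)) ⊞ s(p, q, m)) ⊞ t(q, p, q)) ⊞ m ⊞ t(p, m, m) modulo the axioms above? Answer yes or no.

Left:  p ⊞ m ⊞ t(p, m, m) ⊞ t(p, m, m) ⊞ r(t((m ⊞ p) ⊞ q ⊞ t(q, q, m), t(m ⊞ q, q ⊞ (p ⊞ m), m ⊞ q), t(q, q, m) ⊞ r(m, p)), s(p, q, m) ⊞ s(q, m, m) ⊞ m ⊞ t(q, p, q) ⊞ q ⊞ r(p, q) ⊞ p) ⊞ q
  Canonicalize subterm:  r(t((m ⊞ p) ⊞ q ⊞ t(q, q, m), t(m ⊞ q, q ⊞ (p ⊞ m), m ⊞ q), t(q, q, m) ⊞ r(m, p)), s(p, q, m) ⊞ s(q, m, m) ⊞ m ⊞ t(q, p, q) ⊞ q ⊞ r(p, q) ⊞ p)  →  r(t(m ⊞ p ⊞ q ⊞ t(q, q, m), t(m ⊞ q, m ⊞ p ⊞ q, m ⊞ q), r(m, p) ⊞ t(q, q, m)), m ⊞ p ⊞ q ⊞ r(p, q) ⊞ s(p, q, m) ⊞ s(q, m, m) ⊞ t(q, p, q))
  Deduplicate:  drop duplicate t(p, m, m)
  Sort arguments:  m ⊞ p ⊞ q ⊞ r(t(m ⊞ p ⊞ q ⊞ t(q, q, m), t(m ⊞ q, m ⊞ p ⊞ q, m ⊞ q), r(m, p) ⊞ t(q, q, m)), m ⊞ p ⊞ q ⊞ r(p, q) ⊞ s(p, q, m) ⊞ s(q, m, m) ⊞ t(q, p, q)) ⊞ t(p, m, m)
Right:  q ⊞ p ⊞ r(t(p ⊞ m ⊞ t(q, q, m) ⊞ q, t(m ⊞ q, m ⊞ p ⊞ q, m ⊞ q), t(q, q, m) ⊞ r(m, p)), q ⊞ r(p, q) ⊞ p ⊞ ((m ⊞ s(q, m, m)) ⊞ s(p, q, m)) ⊞ t(q, p, q)) ⊞ m ⊞ t(p, m, m)
  Simplify inside:  r(t(p ⊞ m ⊞ t(q, q, m) ⊞ q, t(m ⊞ q, m ⊞ p ⊞ q, m ⊞ q), t(q, q, m) ⊞ r(m, p)), q ⊞ r(p, q) ⊞ p ⊞ ((m ⊞ s(q, m, m)) ⊞ s(p, q, m)) ⊞ t(q, p, q))  →  r(t(m ⊞ p ⊞ q ⊞ t(q, q, m), t(m ⊞ q, m ⊞ p ⊞ q, m ⊞ q), r(m, p) ⊞ t(q, q, m)), m ⊞ p ⊞ q ⊞ r(p, q) ⊞ s(p, q, m) ⊞ s(q, m, m) ⊞ t(q, p, q))
  Sort:  m ⊞ p ⊞ q ⊞ r(t(m ⊞ p ⊞ q ⊞ t(q, q, m), t(m ⊞ q, m ⊞ p ⊞ q, m ⊞ q), r(m, p) ⊞ t(q, q, m)), m ⊞ p ⊞ q ⊞ r(p, q) ⊞ s(p, q, m) ⊞ s(q, m, m) ⊞ t(q, p, q)) ⊞ t(p, m, m)

Answer: yes — both canonical forms are m ⊞ p ⊞ q ⊞ r(t(m ⊞ p ⊞ q ⊞ t(q, q, m), t(m ⊞ q, m ⊞ p ⊞ q, m ⊞ q), r(m, p) ⊞ t(q, q, m)), m ⊞ p ⊞ q ⊞ r(p, q) ⊞ s(p, q, m) ⊞ s(q, m, m) ⊞ t(q, p, q)) ⊞ t(p, m, m)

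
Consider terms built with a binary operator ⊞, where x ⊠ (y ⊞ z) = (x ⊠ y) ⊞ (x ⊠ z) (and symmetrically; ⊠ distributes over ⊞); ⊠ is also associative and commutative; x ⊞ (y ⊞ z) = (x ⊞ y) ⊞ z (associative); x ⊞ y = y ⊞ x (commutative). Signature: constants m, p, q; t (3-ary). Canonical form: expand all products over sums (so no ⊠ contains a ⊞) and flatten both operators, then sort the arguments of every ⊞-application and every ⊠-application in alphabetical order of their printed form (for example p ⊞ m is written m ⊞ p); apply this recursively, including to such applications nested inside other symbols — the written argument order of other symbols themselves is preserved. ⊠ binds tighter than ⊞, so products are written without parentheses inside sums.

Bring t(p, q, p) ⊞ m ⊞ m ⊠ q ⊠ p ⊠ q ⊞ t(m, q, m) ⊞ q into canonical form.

Un-nest:  t(p, q, p) ⊞ m ⊞ m ⊠ p ⊠ q ⊠ q ⊞ t(m, q, m) ⊞ q
Sort:  m ⊞ m ⊠ p ⊠ q ⊠ q ⊞ q ⊞ t(m, q, m) ⊞ t(p, q, p)

Answer: m ⊞ m ⊠ p ⊠ q ⊠ q ⊞ q ⊞ t(m, q, m) ⊞ t(p, q, p)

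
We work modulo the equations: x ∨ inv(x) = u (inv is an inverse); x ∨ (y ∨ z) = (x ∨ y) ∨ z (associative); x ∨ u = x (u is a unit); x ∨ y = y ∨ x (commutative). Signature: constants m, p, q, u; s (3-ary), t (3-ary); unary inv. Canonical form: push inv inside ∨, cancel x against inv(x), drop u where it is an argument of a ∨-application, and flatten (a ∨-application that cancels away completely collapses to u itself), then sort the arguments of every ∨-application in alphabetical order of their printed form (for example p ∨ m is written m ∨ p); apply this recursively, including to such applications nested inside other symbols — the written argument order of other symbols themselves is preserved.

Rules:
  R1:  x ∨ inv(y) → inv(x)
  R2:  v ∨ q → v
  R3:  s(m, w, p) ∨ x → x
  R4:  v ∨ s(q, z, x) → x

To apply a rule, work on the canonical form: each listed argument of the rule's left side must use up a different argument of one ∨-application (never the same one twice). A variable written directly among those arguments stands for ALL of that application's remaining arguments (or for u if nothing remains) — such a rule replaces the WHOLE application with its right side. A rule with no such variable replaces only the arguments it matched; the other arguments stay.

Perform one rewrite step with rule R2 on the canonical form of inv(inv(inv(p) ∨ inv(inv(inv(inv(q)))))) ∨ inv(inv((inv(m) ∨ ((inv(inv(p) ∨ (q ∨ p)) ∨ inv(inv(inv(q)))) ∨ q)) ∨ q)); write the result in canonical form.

Canonical form:  inv(m) ∨ inv(p) ∨ q
Match R2:  consume q;  v := inv(m) ∨ inv(p)
The extension variable absorbs all remaining arguments, so the whole application is rewritten.
Result:  inv(m) ∨ inv(p)

Answer: inv(m) ∨ inv(p)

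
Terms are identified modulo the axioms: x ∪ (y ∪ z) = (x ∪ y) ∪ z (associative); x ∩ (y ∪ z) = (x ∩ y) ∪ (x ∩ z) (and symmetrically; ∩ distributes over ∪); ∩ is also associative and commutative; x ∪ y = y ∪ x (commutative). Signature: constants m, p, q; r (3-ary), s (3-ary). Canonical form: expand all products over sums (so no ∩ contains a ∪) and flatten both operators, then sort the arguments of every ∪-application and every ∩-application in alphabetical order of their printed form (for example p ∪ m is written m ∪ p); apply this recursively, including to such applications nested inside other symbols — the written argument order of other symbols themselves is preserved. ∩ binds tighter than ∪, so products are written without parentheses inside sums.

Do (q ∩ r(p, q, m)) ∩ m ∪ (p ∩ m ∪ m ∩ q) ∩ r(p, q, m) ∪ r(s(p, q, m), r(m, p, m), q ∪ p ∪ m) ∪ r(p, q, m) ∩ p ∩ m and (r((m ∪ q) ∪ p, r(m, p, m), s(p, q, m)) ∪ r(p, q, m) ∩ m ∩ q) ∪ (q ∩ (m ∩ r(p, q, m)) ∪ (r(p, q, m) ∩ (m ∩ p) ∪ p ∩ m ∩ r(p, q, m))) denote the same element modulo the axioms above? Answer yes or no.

Answer: no — m ∩ p ∩ r(p, q, m) ∪ m ∩ p ∩ r(p, q, m) ∪ m ∩ q ∩ r(p, q, m) ∪ m ∩ q ∩ r(p, q, m) ∪ r(s(p, q, m), r(m, p, m), m ∪ p ∪ q) vs m ∩ p ∩ r(p, q, m) ∪ m ∩ p ∩ r(p, q, m) ∪ m ∩ q ∩ r(p, q, m) ∪ m ∩ q ∩ r(p, q, m) ∪ r(m ∪ p ∪ q, r(m, p, m), s(p, q, m))

Derivation:
Left:  (q ∩ r(p, q, m)) ∩ m ∪ (p ∩ m ∪ m ∩ q) ∩ r(p, q, m) ∪ r(s(p, q, m), r(m, p, m), q ∪ p ∪ m) ∪ r(p, q, m) ∩ p ∩ m
  Expand products over sums:  m ∩ q ∩ r(p, q, m) ∪ m ∩ p ∩ r(p, q, m) ∪ m ∩ q ∩ r(p, q, m) ∪ r(s(p, q, m), r(m, p, m), m ∪ p ∪ q) ∪ m ∩ p ∩ r(p, q, m)
  Sort arguments:  m ∩ p ∩ r(p, q, m) ∪ m ∩ p ∩ r(p, q, m) ∪ m ∩ q ∩ r(p, q, m) ∪ m ∩ q ∩ r(p, q, m) ∪ r(s(p, q, m), r(m, p, m), m ∪ p ∪ q)
Right:  (r((m ∪ q) ∪ p, r(m, p, m), s(p, q, m)) ∪ r(p, q, m) ∩ m ∩ q) ∪ (q ∩ (m ∩ r(p, q, m)) ∪ (r(p, q, m) ∩ (m ∩ p) ∪ p ∩ m ∩ r(p, q, m)))
  Flatten:  r(m ∪ p ∪ q, r(m, p, m), s(p, q, m)) ∪ m ∩ q ∩ r(p, q, m) ∪ m ∩ q ∩ r(p, q, m) ∪ m ∩ p ∩ r(p, q, m) ∪ m ∩ p ∩ r(p, q, m)
  Sort:  m ∩ p ∩ r(p, q, m) ∪ m ∩ p ∩ r(p, q, m) ∪ m ∩ q ∩ r(p, q, m) ∪ m ∩ q ∩ r(p, q, m) ∪ r(m ∪ p ∪ q, r(m, p, m), s(p, q, m))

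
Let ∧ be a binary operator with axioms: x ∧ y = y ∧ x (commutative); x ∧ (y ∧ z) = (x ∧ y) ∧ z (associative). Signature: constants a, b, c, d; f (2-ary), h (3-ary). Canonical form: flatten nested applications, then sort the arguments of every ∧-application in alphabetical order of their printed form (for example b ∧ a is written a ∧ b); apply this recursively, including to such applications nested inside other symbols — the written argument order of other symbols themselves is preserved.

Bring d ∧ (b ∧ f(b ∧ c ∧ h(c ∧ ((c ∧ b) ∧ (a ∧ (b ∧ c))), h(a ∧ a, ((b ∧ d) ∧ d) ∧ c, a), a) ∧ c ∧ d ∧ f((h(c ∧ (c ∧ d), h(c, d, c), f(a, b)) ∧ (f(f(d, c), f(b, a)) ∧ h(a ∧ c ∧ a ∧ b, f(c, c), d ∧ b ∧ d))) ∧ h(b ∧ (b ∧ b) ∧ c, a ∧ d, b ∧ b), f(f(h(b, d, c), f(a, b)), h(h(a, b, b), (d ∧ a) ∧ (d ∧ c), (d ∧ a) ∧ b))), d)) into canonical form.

Answer: b ∧ d ∧ f(b ∧ c ∧ c ∧ d ∧ f(f(f(d, c), f(b, a)) ∧ h(a ∧ a ∧ b ∧ c, f(c, c), b ∧ d ∧ d) ∧ h(b ∧ b ∧ b ∧ c, a ∧ d, b ∧ b) ∧ h(c ∧ c ∧ d, h(c, d, c), f(a, b)), f(f(h(b, d, c), f(a, b)), h(h(a, b, b), a ∧ c ∧ d ∧ d, a ∧ b ∧ d))) ∧ h(a ∧ b ∧ b ∧ c ∧ c ∧ c, h(a ∧ a, b ∧ c ∧ d ∧ d, a), a), d)

Derivation:
Flatten:  d ∧ b ∧ f(b ∧ c ∧ h(c ∧ ((c ∧ b) ∧ (a ∧ (b ∧ c))), h(a ∧ a, ((b ∧ d) ∧ d) ∧ c, a), a) ∧ c ∧ d ∧ f((h(c ∧ (c ∧ d), h(c, d, c), f(a, b)) ∧ (f(f(d, c), f(b, a)) ∧ h(a ∧ c ∧ a ∧ b, f(c, c), d ∧ b ∧ d))) ∧ h(b ∧ (b ∧ b) ∧ c, a ∧ d, b ∧ b), f(f(h(b, d, c), f(a, b)), h(h(a, b, b), (d ∧ a) ∧ (d ∧ c), (d ∧ a) ∧ b))), d)
Canonicalize subterm:  f(b ∧ c ∧ h(c ∧ ((c ∧ b) ∧ (a ∧ (b ∧ c))), h(a ∧ a, ((b ∧ d) ∧ d) ∧ c, a), a) ∧ c ∧ d ∧ f((h(c ∧ (c ∧ d), h(c, d, c), f(a, b)) ∧ (f(f(d, c), f(b, a)) ∧ h(a ∧ c ∧ a ∧ b, f(c, c), d ∧ b ∧ d))) ∧ h(b ∧ (b ∧ b) ∧ c, a ∧ d, b ∧ b), f(f(h(b, d, c), f(a, b)), h(h(a, b, b), (d ∧ a) ∧ (d ∧ c), (d ∧ a) ∧ b))), d)  →  f(b ∧ c ∧ c ∧ d ∧ f(f(f(d, c), f(b, a)) ∧ h(a ∧ a ∧ b ∧ c, f(c, c), b ∧ d ∧ d) ∧ h(b ∧ b ∧ b ∧ c, a ∧ d, b ∧ b) ∧ h(c ∧ c ∧ d, h(c, d, c), f(a, b)), f(f(h(b, d, c), f(a, b)), h(h(a, b, b), a ∧ c ∧ d ∧ d, a ∧ b ∧ d))) ∧ h(a ∧ b ∧ b ∧ c ∧ c ∧ c, h(a ∧ a, b ∧ c ∧ d ∧ d, a), a), d)
Sort:  b ∧ d ∧ f(b ∧ c ∧ c ∧ d ∧ f(f(f(d, c), f(b, a)) ∧ h(a ∧ a ∧ b ∧ c, f(c, c), b ∧ d ∧ d) ∧ h(b ∧ b ∧ b ∧ c, a ∧ d, b ∧ b) ∧ h(c ∧ c ∧ d, h(c, d, c), f(a, b)), f(f(h(b, d, c), f(a, b)), h(h(a, b, b), a ∧ c ∧ d ∧ d, a ∧ b ∧ d))) ∧ h(a ∧ b ∧ b ∧ c ∧ c ∧ c, h(a ∧ a, b ∧ c ∧ d ∧ d, a), a), d)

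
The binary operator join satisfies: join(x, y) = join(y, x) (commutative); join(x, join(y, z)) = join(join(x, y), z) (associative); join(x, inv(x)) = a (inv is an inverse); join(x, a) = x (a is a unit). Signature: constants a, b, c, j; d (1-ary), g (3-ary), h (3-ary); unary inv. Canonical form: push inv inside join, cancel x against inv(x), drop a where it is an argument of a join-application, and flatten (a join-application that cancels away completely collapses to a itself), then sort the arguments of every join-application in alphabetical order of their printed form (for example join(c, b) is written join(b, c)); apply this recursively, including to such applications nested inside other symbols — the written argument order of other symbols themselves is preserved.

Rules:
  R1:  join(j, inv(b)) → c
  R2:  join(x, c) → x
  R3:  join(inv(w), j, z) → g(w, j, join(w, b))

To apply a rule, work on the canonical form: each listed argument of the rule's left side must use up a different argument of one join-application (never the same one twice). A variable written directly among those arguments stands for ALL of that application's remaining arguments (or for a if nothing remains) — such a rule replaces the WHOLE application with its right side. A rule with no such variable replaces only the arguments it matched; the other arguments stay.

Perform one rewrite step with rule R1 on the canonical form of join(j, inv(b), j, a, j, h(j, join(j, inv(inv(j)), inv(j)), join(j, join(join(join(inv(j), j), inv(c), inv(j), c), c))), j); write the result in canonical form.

Canonical form:  join(h(j, j, c), inv(b), j, j, j, j)
R1 matches:  uses inv(b), j
Result:  join(c, h(j, j, c), j, j, j)

Answer: join(c, h(j, j, c), j, j, j)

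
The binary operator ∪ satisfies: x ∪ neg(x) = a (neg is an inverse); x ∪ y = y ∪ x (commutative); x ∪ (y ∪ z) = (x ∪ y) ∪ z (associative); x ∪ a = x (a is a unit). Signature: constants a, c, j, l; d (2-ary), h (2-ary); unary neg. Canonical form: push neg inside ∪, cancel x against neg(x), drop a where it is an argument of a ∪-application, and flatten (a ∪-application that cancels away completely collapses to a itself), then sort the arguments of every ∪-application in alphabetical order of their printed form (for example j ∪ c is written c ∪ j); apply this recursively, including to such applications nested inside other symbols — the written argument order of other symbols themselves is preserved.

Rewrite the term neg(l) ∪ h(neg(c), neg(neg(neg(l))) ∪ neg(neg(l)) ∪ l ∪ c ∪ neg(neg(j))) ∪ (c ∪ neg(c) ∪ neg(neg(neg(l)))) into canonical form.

Answer: h(neg(c), c ∪ j ∪ l) ∪ neg(l) ∪ neg(l)

Derivation:
Push neg inside:  distribute neg over ∪ and collapse double neg
Cancel inverse pairs:  c cancels
Collect terms:  neg(l) ∪ neg(l) ∪ h(neg(c), c ∪ j ∪ l)
Sort:  h(neg(c), c ∪ j ∪ l) ∪ neg(l) ∪ neg(l)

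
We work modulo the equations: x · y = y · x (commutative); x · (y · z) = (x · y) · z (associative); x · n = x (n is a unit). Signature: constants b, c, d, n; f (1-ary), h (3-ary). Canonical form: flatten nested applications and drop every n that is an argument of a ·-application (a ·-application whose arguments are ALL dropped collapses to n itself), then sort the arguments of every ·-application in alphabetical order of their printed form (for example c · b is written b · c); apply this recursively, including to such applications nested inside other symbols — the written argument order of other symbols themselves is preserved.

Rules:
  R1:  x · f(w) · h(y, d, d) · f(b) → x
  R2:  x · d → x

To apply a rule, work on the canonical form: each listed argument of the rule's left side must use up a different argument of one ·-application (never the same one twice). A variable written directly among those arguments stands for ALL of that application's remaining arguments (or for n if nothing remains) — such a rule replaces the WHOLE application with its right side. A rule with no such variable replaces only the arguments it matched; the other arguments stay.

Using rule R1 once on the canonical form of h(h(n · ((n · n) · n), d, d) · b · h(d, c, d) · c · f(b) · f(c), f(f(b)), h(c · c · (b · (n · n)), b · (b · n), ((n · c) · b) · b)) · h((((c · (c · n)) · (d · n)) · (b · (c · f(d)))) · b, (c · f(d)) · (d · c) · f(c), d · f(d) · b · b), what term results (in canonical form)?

Answer: h(b · b · c · c · c · d · f(d), c · c · d · f(c) · f(d), b · b · d · f(d)) · h(b · c · h(d, c, d), f(f(b)), h(b · c · c, b · b, b · b · c))

Derivation:
Canonical form:  h(b · b · c · c · c · d · f(d), c · c · d · f(c) · f(d), b · b · d · f(d)) · h(b · c · f(b) · f(c) · h(d, c, d) · h(n, d, d), f(f(b)), h(b · c · c, b · b, b · b · c))
R1 matches:  uses f(b), f(c), h(n, d, d);  w := c, x := b · c · h(d, c, d), y := n
Every leftover argument binds to the variable; the entire application is replaced.
Giving:  h(b · b · c · c · c · d · f(d), c · c · d · f(c) · f(d), b · b · d · f(d)) · h(b · c · h(d, c, d), f(f(b)), h(b · c · c, b · b, b · b · c))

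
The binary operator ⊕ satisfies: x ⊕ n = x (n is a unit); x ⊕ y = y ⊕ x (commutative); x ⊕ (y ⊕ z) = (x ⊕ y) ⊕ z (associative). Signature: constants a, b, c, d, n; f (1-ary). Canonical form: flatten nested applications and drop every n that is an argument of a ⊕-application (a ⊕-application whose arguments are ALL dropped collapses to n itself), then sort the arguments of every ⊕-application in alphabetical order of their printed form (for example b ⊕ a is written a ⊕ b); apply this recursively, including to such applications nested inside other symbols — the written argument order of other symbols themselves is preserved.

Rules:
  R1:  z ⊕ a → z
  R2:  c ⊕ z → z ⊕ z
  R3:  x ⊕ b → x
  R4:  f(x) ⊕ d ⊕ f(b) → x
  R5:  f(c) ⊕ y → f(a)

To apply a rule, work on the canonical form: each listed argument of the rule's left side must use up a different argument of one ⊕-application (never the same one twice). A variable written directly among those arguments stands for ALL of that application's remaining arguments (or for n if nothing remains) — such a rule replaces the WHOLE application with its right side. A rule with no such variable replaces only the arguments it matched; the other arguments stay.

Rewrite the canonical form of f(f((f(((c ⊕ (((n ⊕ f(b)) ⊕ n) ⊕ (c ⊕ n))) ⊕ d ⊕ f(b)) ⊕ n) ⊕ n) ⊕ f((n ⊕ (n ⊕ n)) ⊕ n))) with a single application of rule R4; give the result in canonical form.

Answer: f(f(f(b ⊕ c ⊕ c) ⊕ f(n)))

Derivation:
Canonical form:  f(f(f(c ⊕ c ⊕ d ⊕ f(b) ⊕ f(b)) ⊕ f(n)))
Match R4:  consume d, f(b), f(b);  x := b
New term:  f(f(f(b ⊕ c ⊕ c) ⊕ f(n)))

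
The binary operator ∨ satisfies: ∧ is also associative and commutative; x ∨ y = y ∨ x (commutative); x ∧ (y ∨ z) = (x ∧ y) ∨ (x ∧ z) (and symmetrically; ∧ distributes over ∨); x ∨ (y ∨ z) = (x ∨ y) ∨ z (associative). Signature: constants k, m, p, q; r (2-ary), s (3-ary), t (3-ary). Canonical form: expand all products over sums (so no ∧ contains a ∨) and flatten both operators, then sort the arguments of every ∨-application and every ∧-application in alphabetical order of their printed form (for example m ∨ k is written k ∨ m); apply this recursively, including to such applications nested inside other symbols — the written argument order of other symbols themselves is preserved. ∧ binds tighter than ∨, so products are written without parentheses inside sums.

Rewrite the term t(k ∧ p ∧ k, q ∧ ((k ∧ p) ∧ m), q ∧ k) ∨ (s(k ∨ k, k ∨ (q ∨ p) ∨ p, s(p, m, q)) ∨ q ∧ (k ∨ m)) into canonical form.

Expand products over sums:  t(k ∧ k ∧ p, k ∧ m ∧ p ∧ q, k ∧ q) ∨ s(k ∨ k, k ∨ p ∨ p ∨ q, s(p, m, q)) ∨ k ∧ q ∨ m ∧ q
Sort arguments:  k ∧ q ∨ m ∧ q ∨ s(k ∨ k, k ∨ p ∨ p ∨ q, s(p, m, q)) ∨ t(k ∧ k ∧ p, k ∧ m ∧ p ∧ q, k ∧ q)

Answer: k ∧ q ∨ m ∧ q ∨ s(k ∨ k, k ∨ p ∨ p ∨ q, s(p, m, q)) ∨ t(k ∧ k ∧ p, k ∧ m ∧ p ∧ q, k ∧ q)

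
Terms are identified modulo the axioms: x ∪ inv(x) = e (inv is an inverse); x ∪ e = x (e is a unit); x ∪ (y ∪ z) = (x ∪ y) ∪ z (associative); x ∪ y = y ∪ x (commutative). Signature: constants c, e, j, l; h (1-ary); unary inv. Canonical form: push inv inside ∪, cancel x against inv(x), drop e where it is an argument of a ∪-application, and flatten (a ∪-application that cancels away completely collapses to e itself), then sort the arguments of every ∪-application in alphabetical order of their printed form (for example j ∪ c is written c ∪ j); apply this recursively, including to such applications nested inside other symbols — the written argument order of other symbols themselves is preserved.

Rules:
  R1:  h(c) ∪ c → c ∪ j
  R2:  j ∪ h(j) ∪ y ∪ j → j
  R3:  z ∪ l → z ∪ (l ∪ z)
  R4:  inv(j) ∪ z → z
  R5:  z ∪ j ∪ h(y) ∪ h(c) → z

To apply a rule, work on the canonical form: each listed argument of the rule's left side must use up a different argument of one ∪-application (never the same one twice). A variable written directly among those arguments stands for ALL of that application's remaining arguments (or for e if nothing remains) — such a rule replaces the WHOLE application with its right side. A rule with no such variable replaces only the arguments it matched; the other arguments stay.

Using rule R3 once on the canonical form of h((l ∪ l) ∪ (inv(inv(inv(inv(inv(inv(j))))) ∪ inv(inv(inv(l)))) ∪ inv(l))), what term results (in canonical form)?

Canonical form:  h(j ∪ l ∪ l)
R3 matches:  uses l;  z := j ∪ l
The variable takes the whole remainder — replace the entire application.
Result:  h(j ∪ j ∪ l ∪ l ∪ l)

Answer: h(j ∪ j ∪ l ∪ l ∪ l)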